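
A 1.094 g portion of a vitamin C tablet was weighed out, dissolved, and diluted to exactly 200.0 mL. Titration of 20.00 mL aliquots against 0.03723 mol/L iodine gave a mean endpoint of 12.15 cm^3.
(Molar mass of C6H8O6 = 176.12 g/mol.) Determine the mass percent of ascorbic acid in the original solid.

C6H8O6 + I2 → C6H6O6 + 2 HI
n(I2) per titration = 0.01215 × 0.03723 = 4.523 × 10^-4 mol
n(C6H8O6) in each aliquot = 4.523 × 10^-4 mol (1:1 ratio)
n(C6H8O6) in the whole flask = 4.523 × 10^-4 × 200.0/20.00 = 4.523 × 10^-3 mol
mass of C6H8O6 = 4.523 × 10^-3 × 176.12 = 0.7967 g
% C6H8O6 = 0.7967 / 1.094 × 100 = 72.82 %

72.82 %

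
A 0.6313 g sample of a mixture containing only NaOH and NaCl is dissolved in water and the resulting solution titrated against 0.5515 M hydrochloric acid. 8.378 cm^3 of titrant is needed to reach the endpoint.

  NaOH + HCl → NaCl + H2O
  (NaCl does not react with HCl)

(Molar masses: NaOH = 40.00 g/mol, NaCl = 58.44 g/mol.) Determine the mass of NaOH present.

n(HCl) = 0.008378 × 0.5515 = 4.620 × 10^-3 mol
Let x = n(NaOH), y = n(NaCl).
Titrant: 1x = 4.620 × 10^-3;  mass: 40.00x + 58.44y = 0.6313
Solving, x = 4.620 × 10^-3 mol, y = 7.640 × 10^-3 mol
mass of NaOH = 4.620 × 10^-3 × 40.00 = 0.1848 g

0.1848 g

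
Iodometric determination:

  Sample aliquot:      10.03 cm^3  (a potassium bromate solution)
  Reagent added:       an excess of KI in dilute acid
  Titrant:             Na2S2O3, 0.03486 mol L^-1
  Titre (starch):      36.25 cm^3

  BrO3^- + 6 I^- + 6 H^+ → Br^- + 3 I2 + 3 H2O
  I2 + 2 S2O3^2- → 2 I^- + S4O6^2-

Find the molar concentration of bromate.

0.02100 mol/L

n(S2O3^2-) = 0.03625 × 0.03486 = 1.264 × 10^-3 mol
n(I2) = n(S2O3^2-)/2 = 6.318 × 10^-4 mol
From the 1:3 ratio, n(BrO3^-) in the aliquot = 1/3 × 6.318 × 10^-4 = 2.106 × 10^-4 mol
[BrO3^-] = 2.106 × 10^-4 / 0.01003 = 0.02100 mol/L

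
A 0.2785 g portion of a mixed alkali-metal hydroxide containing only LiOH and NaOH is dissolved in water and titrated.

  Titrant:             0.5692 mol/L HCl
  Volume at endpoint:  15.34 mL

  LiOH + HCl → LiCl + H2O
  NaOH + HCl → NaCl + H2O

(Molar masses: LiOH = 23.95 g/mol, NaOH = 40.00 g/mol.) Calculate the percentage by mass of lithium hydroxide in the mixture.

37.91 %

n(HCl) = 0.01534 × 0.5692 = 8.732 × 10^-3 mol
Let x = n(LiOH), y = n(NaOH).
Titrant: 1x + 1y = 8.732 × 10^-3;  mass: 23.95x + 40.00y = 0.2785
Solving, x = 4.409 × 10^-3 mol, y = 4.323 × 10^-3 mol
mass of LiOH = 4.409 × 10^-3 × 23.95 = 0.1056 g
% LiOH = 0.1056 / 0.2785 × 100 = 37.91 %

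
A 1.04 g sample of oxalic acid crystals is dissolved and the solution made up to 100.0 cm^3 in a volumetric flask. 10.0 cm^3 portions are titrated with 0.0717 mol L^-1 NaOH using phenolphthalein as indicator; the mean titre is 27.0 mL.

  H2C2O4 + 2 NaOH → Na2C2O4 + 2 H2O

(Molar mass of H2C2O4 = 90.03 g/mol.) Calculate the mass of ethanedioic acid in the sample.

0.871 g

n(NaOH) per titration = 0.0270 × 0.0717 = 1.94 × 10^-3 mol
From the 1:2 ratio, n(H2C2O4) in each aliquot = 1/2 × 1.94 × 10^-3 = 9.68 × 10^-4 mol
n(H2C2O4) in the whole flask = 9.68 × 10^-4 × 100.0/10.0 = 9.68 × 10^-3 mol
mass of H2C2O4 = 9.68 × 10^-3 × 90.03 = 0.871 g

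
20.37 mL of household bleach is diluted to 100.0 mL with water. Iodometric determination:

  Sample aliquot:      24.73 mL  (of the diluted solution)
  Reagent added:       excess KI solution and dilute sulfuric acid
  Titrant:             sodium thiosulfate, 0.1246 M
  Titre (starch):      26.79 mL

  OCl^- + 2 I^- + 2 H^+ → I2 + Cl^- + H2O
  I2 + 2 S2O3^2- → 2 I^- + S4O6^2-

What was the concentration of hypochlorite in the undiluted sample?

0.3313 M

n(S2O3^2-) = 0.02679 × 0.1246 = 3.338 × 10^-3 mol
n(I2) = n(S2O3^2-)/2 = 1.669 × 10^-3 mol
n(OCl^-) in the aliquot = 1.669 × 10^-3 mol (1:1 ratio)
[OCl^-]_dilute = 1.669 × 10^-3 / 0.02473 = 0.06749 mol/L
[OCl^-]_original = 0.06749 × 100.0/20.37 = 0.3313 mol/L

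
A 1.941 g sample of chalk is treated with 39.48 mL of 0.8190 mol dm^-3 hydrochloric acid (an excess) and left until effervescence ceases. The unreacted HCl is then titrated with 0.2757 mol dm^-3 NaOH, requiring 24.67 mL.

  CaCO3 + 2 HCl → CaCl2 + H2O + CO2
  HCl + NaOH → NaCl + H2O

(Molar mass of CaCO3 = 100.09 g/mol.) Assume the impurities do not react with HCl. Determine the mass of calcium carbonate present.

n(HCl) added = 0.03948 × 0.8190 = 0.03233 mol
n(NaOH) used in back-titration = 0.02467 × 0.2757 = 6.802 × 10^-3 mol
n(HCl) left over = 6.802 × 10^-3 mol (1:1 ratio)
n(HCl) consumed by analyte = 0.03233 − 6.802 × 10^-3 = 0.02553 mol
From the 1:2 ratio, n(CaCO3) = 1/2 × 0.02553 = 0.01277 mol
mass of CaCO3 = 0.01277 × 100.09 = 1.278 g

1.278 g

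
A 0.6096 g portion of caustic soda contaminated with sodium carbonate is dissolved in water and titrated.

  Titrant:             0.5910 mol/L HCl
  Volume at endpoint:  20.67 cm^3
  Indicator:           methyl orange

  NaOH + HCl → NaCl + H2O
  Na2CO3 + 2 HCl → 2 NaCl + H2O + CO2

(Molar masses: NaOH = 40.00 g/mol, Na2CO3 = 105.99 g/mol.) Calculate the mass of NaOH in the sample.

0.1163 g

n(HCl) = 0.02067 × 0.5910 = 0.01222 mol
Let x = n(NaOH), y = n(Na2CO3).
Titrant: 1x + 2y = 0.01222;  mass: 40.00x + 105.99y = 0.6096
Solving, x = 2.908 × 10^-3 mol, y = 4.654 × 10^-3 mol
mass of NaOH = 2.908 × 10^-3 × 40.00 = 0.1163 g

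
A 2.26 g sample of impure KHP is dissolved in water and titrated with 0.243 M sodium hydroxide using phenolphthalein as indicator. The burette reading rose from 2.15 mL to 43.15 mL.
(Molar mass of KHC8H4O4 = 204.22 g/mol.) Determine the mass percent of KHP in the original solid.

90.0 %

KHC8H4O4 + NaOH → KNaC8H4O4 + H2O
n(NaOH) = 0.0410 L × 0.243 mol/L = 9.96 × 10^-3 mol
n(KHC8H4O4) = 9.96 × 10^-3 mol (1:1 ratio)
mass of KHC8H4O4 = 9.96 × 10^-3 × 204.22 g/mol = 2.03 g
% KHC8H4O4 = 2.03 / 2.26 × 100 = 90.0 %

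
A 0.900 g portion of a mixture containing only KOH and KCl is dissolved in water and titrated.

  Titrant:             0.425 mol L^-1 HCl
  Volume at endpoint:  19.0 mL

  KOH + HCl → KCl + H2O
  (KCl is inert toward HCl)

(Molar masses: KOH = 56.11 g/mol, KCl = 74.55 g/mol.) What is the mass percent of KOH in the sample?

50.3 %

n(HCl) = 0.0190 × 0.425 = 8.07 × 10^-3 mol
Let x = n(KOH), y = n(KCl).
Titrant: 1x = 8.07 × 10^-3;  mass: 56.11x + 74.55y = 0.900
Solving, x = 8.07 × 10^-3 mol, y = 5.99 × 10^-3 mol
mass of KOH = 8.07 × 10^-3 × 56.11 = 0.453 g
% KOH = 0.453 / 0.900 × 100 = 50.3 %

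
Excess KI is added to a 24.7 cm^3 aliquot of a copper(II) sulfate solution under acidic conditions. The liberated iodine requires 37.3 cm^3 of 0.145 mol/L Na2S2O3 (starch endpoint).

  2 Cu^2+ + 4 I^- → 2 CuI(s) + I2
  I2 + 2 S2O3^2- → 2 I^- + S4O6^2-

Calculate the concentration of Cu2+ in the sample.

0.219 mol/L

n(S2O3^2-) = 0.0373 × 0.145 = 5.41 × 10^-3 mol
n(I2) = n(S2O3^2-)/2 = 2.70 × 10^-3 mol
From the 2:1 ratio, n(Cu2+) in the aliquot = 2/1 × 2.70 × 10^-3 = 5.41 × 10^-3 mol
[Cu2+] = 5.41 × 10^-3 / 0.0247 = 0.219 mol/L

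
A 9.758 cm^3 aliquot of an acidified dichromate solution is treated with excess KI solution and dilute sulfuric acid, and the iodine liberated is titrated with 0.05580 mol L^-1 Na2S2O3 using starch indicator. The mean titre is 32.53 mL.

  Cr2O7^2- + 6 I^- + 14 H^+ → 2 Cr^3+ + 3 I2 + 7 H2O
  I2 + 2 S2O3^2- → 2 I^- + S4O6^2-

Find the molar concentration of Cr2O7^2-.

0.03100 mol/L

n(S2O3^2-) = 0.03253 × 0.05580 = 1.815 × 10^-3 mol
n(I2) = n(S2O3^2-)/2 = 9.076 × 10^-4 mol
From the 1:3 ratio, n(Cr2O7^2-) in the aliquot = 1/3 × 9.076 × 10^-4 = 3.025 × 10^-4 mol
[Cr2O7^2-] = 3.025 × 10^-4 / 0.009758 = 0.03100 mol/L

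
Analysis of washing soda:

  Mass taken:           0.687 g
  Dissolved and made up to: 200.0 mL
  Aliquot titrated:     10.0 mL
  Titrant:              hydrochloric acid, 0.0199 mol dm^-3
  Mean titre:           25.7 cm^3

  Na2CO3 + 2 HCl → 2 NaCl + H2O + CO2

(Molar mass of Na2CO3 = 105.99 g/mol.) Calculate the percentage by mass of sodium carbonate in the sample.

n(HCl) per titration = 0.0257 × 0.0199 = 5.11 × 10^-4 mol
From the 1:2 ratio, n(Na2CO3) in each aliquot = 1/2 × 5.11 × 10^-4 = 2.56 × 10^-4 mol
n(Na2CO3) in the whole flask = 2.56 × 10^-4 × 200.0/10.0 = 5.11 × 10^-3 mol
mass of Na2CO3 = 5.11 × 10^-3 × 105.99 = 0.542 g
% Na2CO3 = 0.542 / 0.687 × 100 = 78.9 %

78.9 %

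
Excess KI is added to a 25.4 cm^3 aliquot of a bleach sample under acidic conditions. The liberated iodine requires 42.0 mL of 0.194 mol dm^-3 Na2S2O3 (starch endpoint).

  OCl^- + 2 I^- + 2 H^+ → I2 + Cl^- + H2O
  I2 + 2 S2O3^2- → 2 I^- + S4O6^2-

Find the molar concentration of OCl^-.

0.160 mol/L

n(S2O3^2-) = 0.0420 × 0.194 = 8.15 × 10^-3 mol
n(I2) = n(S2O3^2-)/2 = 4.07 × 10^-3 mol
n(OCl^-) in the aliquot = 4.07 × 10^-3 mol (1:1 ratio)
[OCl^-] = 4.07 × 10^-3 / 0.0254 = 0.160 mol/L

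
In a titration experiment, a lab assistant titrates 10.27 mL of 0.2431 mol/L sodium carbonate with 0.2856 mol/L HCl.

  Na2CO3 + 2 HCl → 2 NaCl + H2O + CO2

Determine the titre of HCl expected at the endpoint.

17.48 mL

n(Na2CO3) = 0.01027 L × 0.2431 mol/L = 2.497 × 10^-3 mol
From the 2:1 stoichiometry, n(HCl) = 2/1 × 2.497 × 10^-3 = 4.993 × 10^-3 mol
V(HCl) = 4.993 × 10^-3 mol / 0.2856 mol/L = 0.01748 L = 17.48 mL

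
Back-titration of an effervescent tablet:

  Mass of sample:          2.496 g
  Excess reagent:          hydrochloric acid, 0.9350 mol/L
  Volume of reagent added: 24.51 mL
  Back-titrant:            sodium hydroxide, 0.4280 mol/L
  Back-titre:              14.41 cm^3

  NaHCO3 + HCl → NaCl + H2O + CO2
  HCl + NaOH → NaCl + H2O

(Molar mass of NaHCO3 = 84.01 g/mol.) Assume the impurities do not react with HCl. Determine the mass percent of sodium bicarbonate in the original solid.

n(HCl) added = 0.02451 × 0.9350 = 0.02292 mol
n(NaOH) used in back-titration = 0.01441 × 0.4280 = 6.167 × 10^-3 mol
n(HCl) left over = 6.167 × 10^-3 mol (1:1 ratio)
n(HCl) consumed by analyte = 0.02292 − 6.167 × 10^-3 = 0.01675 mol
n(NaHCO3) = 0.01675 mol (1:1 ratio)
mass of NaHCO3 = 0.01675 × 84.01 = 1.407 g
% NaHCO3 = 1.407 / 2.496 × 100 = 56.37 %

56.37 %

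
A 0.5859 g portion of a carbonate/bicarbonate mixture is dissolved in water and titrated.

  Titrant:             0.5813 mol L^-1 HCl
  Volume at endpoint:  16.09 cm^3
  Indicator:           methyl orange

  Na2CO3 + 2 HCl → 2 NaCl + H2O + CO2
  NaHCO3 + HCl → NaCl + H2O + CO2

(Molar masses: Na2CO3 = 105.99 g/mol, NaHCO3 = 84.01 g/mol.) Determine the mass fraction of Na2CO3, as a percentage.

58.28 %

n(HCl) = 0.01609 × 0.5813 = 9.353 × 10^-3 mol
Let x = n(Na2CO3), y = n(NaHCO3).
Titrant: 2x + 1y = 9.353 × 10^-3;  mass: 105.99x + 84.01y = 0.5859
Solving, x = 3.222 × 10^-3 mol, y = 2.909 × 10^-3 mol
mass of Na2CO3 = 3.222 × 10^-3 × 105.99 = 0.3415 g
% Na2CO3 = 0.3415 / 0.5859 × 100 = 58.28 %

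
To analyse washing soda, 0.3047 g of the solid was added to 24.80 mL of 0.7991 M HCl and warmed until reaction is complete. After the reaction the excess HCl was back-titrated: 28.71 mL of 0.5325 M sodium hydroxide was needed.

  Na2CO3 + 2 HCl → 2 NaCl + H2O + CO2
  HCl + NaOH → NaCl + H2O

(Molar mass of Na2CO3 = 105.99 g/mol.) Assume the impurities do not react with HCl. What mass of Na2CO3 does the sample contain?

0.2400 g

n(HCl) added = 0.02480 × 0.7991 = 0.01982 mol
n(NaOH) used in back-titration = 0.02871 × 0.5325 = 0.01529 mol
n(HCl) left over = 0.01529 mol (1:1 ratio)
n(HCl) consumed by analyte = 0.01982 − 0.01529 = 4.530 × 10^-3 mol
From the 1:2 ratio, n(Na2CO3) = 1/2 × 4.530 × 10^-3 = 2.265 × 10^-3 mol
mass of Na2CO3 = 2.265 × 10^-3 × 105.99 = 0.2400 g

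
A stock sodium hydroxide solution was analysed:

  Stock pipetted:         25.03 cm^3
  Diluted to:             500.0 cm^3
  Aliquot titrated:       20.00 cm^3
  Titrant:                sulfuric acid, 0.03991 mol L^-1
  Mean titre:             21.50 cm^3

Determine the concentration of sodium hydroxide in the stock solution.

2 NaOH + H2SO4 → Na2SO4 + 2 H2O
n(H2SO4) = 0.02150 × 0.03991 = 8.581 × 10^-4 mol
From the 2:1 ratio, n(NaOH) in the aliquot = 2/1 × 8.581 × 10^-4 = 1.716 × 10^-3 mol
[NaOH]_dilute = 1.716 × 10^-3 / 0.02000 = 0.08581 mol/L
Dilution factor = 500.0 / 25.03 = 19.98
[NaOH]_stock = 0.08581 × 19.98 = 1.714 mol/L

1.714 mol/L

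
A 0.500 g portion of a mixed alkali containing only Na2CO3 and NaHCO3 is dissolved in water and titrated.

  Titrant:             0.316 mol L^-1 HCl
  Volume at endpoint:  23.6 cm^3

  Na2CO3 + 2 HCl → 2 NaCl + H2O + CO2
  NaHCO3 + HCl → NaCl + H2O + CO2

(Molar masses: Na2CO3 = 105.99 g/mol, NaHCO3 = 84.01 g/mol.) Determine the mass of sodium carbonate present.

n(HCl) = 0.0236 × 0.316 = 7.46 × 10^-3 mol
Let x = n(Na2CO3), y = n(NaHCO3).
Titrant: 2x + 1y = 7.46 × 10^-3;  mass: 105.99x + 84.01y = 0.500
Solving, x = 2.04 × 10^-3 mol, y = 3.38 × 10^-3 mol
mass of Na2CO3 = 2.04 × 10^-3 × 105.99 = 0.216 g

0.216 g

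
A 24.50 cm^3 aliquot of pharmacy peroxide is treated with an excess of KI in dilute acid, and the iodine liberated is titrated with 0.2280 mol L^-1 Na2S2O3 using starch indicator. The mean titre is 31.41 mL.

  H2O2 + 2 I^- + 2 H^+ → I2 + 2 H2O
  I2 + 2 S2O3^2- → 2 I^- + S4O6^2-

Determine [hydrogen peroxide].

0.1462 mol/L

n(S2O3^2-) = 0.03141 × 0.2280 = 7.161 × 10^-3 mol
n(I2) = n(S2O3^2-)/2 = 3.581 × 10^-3 mol
n(H2O2) in the aliquot = 3.581 × 10^-3 mol (1:1 ratio)
[H2O2] = 3.581 × 10^-3 / 0.02450 = 0.1462 mol/L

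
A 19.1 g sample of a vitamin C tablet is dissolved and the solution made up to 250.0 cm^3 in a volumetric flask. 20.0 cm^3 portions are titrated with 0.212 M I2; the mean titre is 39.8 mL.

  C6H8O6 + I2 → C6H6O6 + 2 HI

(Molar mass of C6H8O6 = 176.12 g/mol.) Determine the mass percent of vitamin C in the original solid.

n(I2) per titration = 0.0398 × 0.212 = 8.44 × 10^-3 mol
n(C6H8O6) in each aliquot = 8.44 × 10^-3 mol (1:1 ratio)
n(C6H8O6) in the whole flask = 8.44 × 10^-3 × 250.0/20.0 = 0.105 mol
mass of C6H8O6 = 0.105 × 176.12 = 18.6 g
% C6H8O6 = 18.6 / 19.1 × 100 = 97.3 %

97.3 %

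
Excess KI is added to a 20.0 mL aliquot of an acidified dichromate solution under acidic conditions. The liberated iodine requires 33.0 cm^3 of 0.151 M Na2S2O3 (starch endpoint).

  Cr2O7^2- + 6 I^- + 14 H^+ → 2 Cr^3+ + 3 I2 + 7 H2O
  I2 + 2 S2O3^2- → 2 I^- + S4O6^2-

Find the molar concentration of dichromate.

n(S2O3^2-) = 0.0330 × 0.151 = 4.98 × 10^-3 mol
n(I2) = n(S2O3^2-)/2 = 2.49 × 10^-3 mol
From the 1:3 ratio, n(Cr2O7^2-) in the aliquot = 1/3 × 2.49 × 10^-3 = 8.30 × 10^-4 mol
[Cr2O7^2-] = 8.30 × 10^-4 / 0.0200 = 0.0415 mol/L

0.0415 M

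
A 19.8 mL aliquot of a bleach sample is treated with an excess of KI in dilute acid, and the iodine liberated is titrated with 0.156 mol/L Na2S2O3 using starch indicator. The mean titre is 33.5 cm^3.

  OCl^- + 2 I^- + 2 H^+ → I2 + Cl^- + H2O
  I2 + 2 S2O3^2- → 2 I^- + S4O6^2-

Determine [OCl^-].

n(S2O3^2-) = 0.0335 × 0.156 = 5.23 × 10^-3 mol
n(I2) = n(S2O3^2-)/2 = 2.61 × 10^-3 mol
n(OCl^-) in the aliquot = 2.61 × 10^-3 mol (1:1 ratio)
[OCl^-] = 2.61 × 10^-3 / 0.0198 = 0.132 mol/L

0.132 mol/L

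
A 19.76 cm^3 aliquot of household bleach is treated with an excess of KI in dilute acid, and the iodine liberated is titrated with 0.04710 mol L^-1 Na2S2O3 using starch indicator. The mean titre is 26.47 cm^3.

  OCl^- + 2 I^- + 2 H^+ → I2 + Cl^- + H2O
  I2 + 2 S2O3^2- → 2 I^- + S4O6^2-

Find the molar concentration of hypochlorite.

0.03155 mol/L

n(S2O3^2-) = 0.02647 × 0.04710 = 1.247 × 10^-3 mol
n(I2) = n(S2O3^2-)/2 = 6.234 × 10^-4 mol
n(OCl^-) in the aliquot = 6.234 × 10^-4 mol (1:1 ratio)
[OCl^-] = 6.234 × 10^-4 / 0.01976 = 0.03155 mol/L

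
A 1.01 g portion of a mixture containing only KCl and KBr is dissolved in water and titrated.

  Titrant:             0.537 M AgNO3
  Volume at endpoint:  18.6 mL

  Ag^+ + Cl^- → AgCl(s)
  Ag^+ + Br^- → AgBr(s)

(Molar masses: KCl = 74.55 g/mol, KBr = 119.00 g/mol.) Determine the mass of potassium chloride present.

0.300 g

n(AgNO3) = 0.0186 × 0.537 = 9.99 × 10^-3 mol
Let x = n(KCl), y = n(KBr).
Titrant: 1x + 1y = 9.99 × 10^-3;  mass: 74.55x + 119.00y = 1.01
Solving, x = 4.02 × 10^-3 mol, y = 5.97 × 10^-3 mol
mass of KCl = 4.02 × 10^-3 × 74.55 = 0.300 g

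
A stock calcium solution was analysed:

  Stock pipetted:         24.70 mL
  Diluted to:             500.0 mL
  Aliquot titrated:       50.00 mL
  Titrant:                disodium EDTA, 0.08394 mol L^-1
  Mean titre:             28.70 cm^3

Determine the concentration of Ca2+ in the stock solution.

Ca^2+ + EDTA^4- → [Ca(EDTA)]^2-
n(EDTA) = 0.02870 × 0.08394 = 2.409 × 10^-3 mol
n(Ca2+) in the aliquot = 2.409 × 10^-3 mol (1:1 ratio)
[Ca2+]_dilute = 2.409 × 10^-3 / 0.05000 = 0.04818 mol/L
Dilution factor = 500.0 / 24.70 = 20.24
[Ca2+]_stock = 0.04818 × 20.24 = 0.9753 mol/L

0.9753 mol/L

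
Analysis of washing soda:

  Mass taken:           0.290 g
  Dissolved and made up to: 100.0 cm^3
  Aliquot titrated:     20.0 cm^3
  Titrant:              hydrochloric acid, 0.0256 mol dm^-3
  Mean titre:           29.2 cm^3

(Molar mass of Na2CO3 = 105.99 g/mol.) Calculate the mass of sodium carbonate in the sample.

Na2CO3 + 2 HCl → 2 NaCl + H2O + CO2
n(HCl) per titration = 0.0292 × 0.0256 = 7.48 × 10^-4 mol
From the 1:2 ratio, n(Na2CO3) in each aliquot = 1/2 × 7.48 × 10^-4 = 3.74 × 10^-4 mol
n(Na2CO3) in the whole flask = 3.74 × 10^-4 × 100.0/20.0 = 1.87 × 10^-3 mol
mass of Na2CO3 = 1.87 × 10^-3 × 105.99 = 0.198 g

0.198 g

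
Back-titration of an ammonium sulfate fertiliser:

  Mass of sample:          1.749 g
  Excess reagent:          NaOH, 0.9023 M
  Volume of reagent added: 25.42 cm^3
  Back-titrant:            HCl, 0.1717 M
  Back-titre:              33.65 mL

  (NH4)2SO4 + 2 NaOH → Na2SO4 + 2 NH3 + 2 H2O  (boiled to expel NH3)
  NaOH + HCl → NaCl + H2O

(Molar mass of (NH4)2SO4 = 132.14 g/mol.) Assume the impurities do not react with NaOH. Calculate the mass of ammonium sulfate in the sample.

n(NaOH) added = 0.02542 × 0.9023 = 0.02294 mol
n(HCl) used in back-titration = 0.03365 × 0.1717 = 5.778 × 10^-3 mol
n(NaOH) left over = 5.778 × 10^-3 mol (1:1 ratio)
n(NaOH) consumed by analyte = 0.02294 − 5.778 × 10^-3 = 0.01716 mol
From the 1:2 ratio, n((NH4)2SO4) = 1/2 × 0.01716 = 8.579 × 10^-3 mol
mass of (NH4)2SO4 = 8.579 × 10^-3 × 132.14 = 1.134 g

1.134 g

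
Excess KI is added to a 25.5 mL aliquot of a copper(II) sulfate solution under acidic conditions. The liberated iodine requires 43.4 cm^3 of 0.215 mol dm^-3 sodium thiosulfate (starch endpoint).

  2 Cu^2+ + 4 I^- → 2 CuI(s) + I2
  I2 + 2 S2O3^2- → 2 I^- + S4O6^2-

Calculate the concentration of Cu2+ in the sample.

n(S2O3^2-) = 0.0434 × 0.215 = 9.33 × 10^-3 mol
n(I2) = n(S2O3^2-)/2 = 4.67 × 10^-3 mol
From the 2:1 ratio, n(Cu2+) in the aliquot = 2/1 × 4.67 × 10^-3 = 9.33 × 10^-3 mol
[Cu2+] = 9.33 × 10^-3 / 0.0255 = 0.366 mol/L

0.366 mol/L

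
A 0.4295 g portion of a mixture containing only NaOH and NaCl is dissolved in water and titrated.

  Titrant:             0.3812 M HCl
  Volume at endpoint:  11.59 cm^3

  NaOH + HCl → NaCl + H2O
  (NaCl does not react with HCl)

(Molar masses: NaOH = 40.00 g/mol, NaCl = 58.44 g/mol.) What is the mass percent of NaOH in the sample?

n(HCl) = 0.01159 × 0.3812 = 4.418 × 10^-3 mol
Let x = n(NaOH), y = n(NaCl).
Titrant: 1x = 4.418 × 10^-3;  mass: 40.00x + 58.44y = 0.4295
Solving, x = 4.418 × 10^-3 mol, y = 4.325 × 10^-3 mol
mass of NaOH = 4.418 × 10^-3 × 40.00 = 0.1767 g
% NaOH = 0.1767 / 0.4295 × 100 = 41.15 %

41.15 %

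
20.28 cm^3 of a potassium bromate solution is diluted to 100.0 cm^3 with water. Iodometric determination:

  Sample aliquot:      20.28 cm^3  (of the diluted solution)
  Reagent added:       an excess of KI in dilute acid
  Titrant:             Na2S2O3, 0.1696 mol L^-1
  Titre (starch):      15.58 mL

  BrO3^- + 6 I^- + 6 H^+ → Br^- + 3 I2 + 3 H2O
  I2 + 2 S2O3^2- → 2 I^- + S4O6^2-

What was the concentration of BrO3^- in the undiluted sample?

0.1071 mol/L

n(S2O3^2-) = 0.01558 × 0.1696 = 2.642 × 10^-3 mol
n(I2) = n(S2O3^2-)/2 = 1.321 × 10^-3 mol
From the 1:3 ratio, n(BrO3^-) in the aliquot = 1/3 × 1.321 × 10^-3 = 4.404 × 10^-4 mol
[BrO3^-]_dilute = 4.404 × 10^-4 / 0.02028 = 0.02172 mol/L
[BrO3^-]_original = 0.02172 × 100.0/20.28 = 0.1071 mol/L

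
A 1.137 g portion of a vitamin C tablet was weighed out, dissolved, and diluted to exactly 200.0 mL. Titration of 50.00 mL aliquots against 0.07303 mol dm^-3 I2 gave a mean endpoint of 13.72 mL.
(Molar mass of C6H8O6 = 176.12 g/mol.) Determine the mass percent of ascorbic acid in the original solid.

C6H8O6 + I2 → C6H6O6 + 2 HI
n(I2) per titration = 0.01372 × 0.07303 = 1.002 × 10^-3 mol
n(C6H8O6) in each aliquot = 1.002 × 10^-3 mol (1:1 ratio)
n(C6H8O6) in the whole flask = 1.002 × 10^-3 × 200.0/50.00 = 4.008 × 10^-3 mol
mass of C6H8O6 = 4.008 × 10^-3 × 176.12 = 0.7059 g
% C6H8O6 = 0.7059 / 1.137 × 100 = 62.08 %

62.08 %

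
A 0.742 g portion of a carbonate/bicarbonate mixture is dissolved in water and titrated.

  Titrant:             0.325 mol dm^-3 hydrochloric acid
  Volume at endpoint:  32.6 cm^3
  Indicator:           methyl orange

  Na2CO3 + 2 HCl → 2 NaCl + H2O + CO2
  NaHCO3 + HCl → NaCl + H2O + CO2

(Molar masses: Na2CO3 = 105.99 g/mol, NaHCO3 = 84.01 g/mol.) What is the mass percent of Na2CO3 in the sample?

34.1 %

n(HCl) = 0.0326 × 0.325 = 0.0106 mol
Let x = n(Na2CO3), y = n(NaHCO3).
Titrant: 2x + 1y = 0.0106;  mass: 105.99x + 84.01y = 0.742
Solving, x = 2.39 × 10^-3 mol, y = 5.82 × 10^-3 mol
mass of Na2CO3 = 2.39 × 10^-3 × 105.99 = 0.253 g
% Na2CO3 = 0.253 / 0.742 × 100 = 34.1 %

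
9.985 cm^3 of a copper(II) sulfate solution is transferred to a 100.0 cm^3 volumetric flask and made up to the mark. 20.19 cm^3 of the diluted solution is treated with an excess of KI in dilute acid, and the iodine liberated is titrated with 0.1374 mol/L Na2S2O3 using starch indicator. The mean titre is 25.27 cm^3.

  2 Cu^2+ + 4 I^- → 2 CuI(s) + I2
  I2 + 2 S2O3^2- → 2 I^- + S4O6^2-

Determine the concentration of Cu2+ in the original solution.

n(S2O3^2-) = 0.02527 × 0.1374 = 3.472 × 10^-3 mol
n(I2) = n(S2O3^2-)/2 = 1.736 × 10^-3 mol
From the 2:1 ratio, n(Cu2+) in the aliquot = 2/1 × 1.736 × 10^-3 = 3.472 × 10^-3 mol
[Cu2+]_dilute = 3.472 × 10^-3 / 0.02019 = 0.1720 mol/L
[Cu2+]_original = 0.1720 × 100.0/9.985 = 1.722 mol/L

1.722 mol/L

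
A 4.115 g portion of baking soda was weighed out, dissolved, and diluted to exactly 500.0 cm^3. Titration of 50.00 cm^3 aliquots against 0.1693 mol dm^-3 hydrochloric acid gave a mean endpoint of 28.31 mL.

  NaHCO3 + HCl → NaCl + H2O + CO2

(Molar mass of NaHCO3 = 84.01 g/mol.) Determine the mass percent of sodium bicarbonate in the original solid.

97.85 %

n(HCl) per titration = 0.02831 × 0.1693 = 4.793 × 10^-3 mol
n(NaHCO3) in each aliquot = 4.793 × 10^-3 mol (1:1 ratio)
n(NaHCO3) in the whole flask = 4.793 × 10^-3 × 500.0/50.00 = 0.04793 mol
mass of NaHCO3 = 0.04793 × 84.01 = 4.027 g
% NaHCO3 = 4.027 / 4.115 × 100 = 97.85 %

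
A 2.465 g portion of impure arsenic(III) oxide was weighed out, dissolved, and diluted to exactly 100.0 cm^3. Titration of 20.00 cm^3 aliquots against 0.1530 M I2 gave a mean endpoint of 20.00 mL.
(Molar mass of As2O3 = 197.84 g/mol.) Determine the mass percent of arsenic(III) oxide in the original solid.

As2O3 + 2 I2 + 2 H2O → As2O5 + 4 HI
n(I2) per titration = 0.02000 × 0.1530 = 3.060 × 10^-3 mol
From the 1:2 ratio, n(As2O3) in each aliquot = 1/2 × 3.060 × 10^-3 = 1.530 × 10^-3 mol
n(As2O3) in the whole flask = 1.530 × 10^-3 × 100.0/20.00 = 7.650 × 10^-3 mol
mass of As2O3 = 7.650 × 10^-3 × 197.84 = 1.513 g
% As2O3 = 1.513 / 2.465 × 100 = 61.40 %

61.40 %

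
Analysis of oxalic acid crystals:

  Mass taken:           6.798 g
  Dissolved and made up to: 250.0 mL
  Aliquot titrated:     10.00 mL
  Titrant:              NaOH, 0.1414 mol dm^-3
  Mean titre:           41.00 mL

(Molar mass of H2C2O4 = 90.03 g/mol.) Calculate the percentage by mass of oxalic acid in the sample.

H2C2O4 + 2 NaOH → Na2C2O4 + 2 H2O
n(NaOH) per titration = 0.04100 × 0.1414 = 5.797 × 10^-3 mol
From the 1:2 ratio, n(H2C2O4) in each aliquot = 1/2 × 5.797 × 10^-3 = 2.899 × 10^-3 mol
n(H2C2O4) in the whole flask = 2.899 × 10^-3 × 250.0/10.00 = 0.07247 mol
mass of H2C2O4 = 0.07247 × 90.03 = 6.524 g
% H2C2O4 = 6.524 / 6.798 × 100 = 95.97 %

95.97 %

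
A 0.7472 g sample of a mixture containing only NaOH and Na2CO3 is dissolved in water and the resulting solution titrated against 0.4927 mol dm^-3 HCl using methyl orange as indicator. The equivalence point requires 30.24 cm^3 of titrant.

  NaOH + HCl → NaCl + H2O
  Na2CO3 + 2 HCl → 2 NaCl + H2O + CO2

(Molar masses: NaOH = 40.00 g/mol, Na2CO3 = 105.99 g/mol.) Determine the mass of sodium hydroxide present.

n(HCl) = 0.03024 × 0.4927 = 0.01490 mol
Let x = n(NaOH), y = n(Na2CO3).
Titrant: 1x + 2y = 0.01490;  mass: 40.00x + 105.99y = 0.7472
Solving, x = 3.262 × 10^-3 mol, y = 5.819 × 10^-3 mol
mass of NaOH = 3.262 × 10^-3 × 40.00 = 0.1305 g

0.1305 g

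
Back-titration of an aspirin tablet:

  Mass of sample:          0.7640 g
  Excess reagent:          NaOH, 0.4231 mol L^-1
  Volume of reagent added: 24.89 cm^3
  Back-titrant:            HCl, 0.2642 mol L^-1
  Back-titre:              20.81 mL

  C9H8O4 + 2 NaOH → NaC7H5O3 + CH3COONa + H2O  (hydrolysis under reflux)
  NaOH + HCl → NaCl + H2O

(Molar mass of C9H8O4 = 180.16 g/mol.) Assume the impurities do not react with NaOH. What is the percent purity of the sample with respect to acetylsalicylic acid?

59.34 %

n(NaOH) added = 0.02489 × 0.4231 = 0.01053 mol
n(HCl) used in back-titration = 0.02081 × 0.2642 = 5.498 × 10^-3 mol
n(NaOH) left over = 5.498 × 10^-3 mol (1:1 ratio)
n(NaOH) consumed by analyte = 0.01053 − 5.498 × 10^-3 = 5.033 × 10^-3 mol
From the 1:2 ratio, n(C9H8O4) = 1/2 × 5.033 × 10^-3 = 2.516 × 10^-3 mol
mass of C9H8O4 = 2.516 × 10^-3 × 180.16 = 0.4534 g
% C9H8O4 = 0.4534 / 0.7640 × 100 = 59.34 %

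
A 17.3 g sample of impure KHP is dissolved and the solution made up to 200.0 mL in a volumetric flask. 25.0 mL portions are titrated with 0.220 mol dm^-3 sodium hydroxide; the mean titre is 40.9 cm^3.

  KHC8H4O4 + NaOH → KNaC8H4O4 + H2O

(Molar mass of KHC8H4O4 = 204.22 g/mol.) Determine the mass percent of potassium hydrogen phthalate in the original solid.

85.0 %

n(NaOH) per titration = 0.0409 × 0.220 = 9.00 × 10^-3 mol
n(KHC8H4O4) in each aliquot = 9.00 × 10^-3 mol (1:1 ratio)
n(KHC8H4O4) in the whole flask = 9.00 × 10^-3 × 200.0/25.0 = 0.0720 mol
mass of KHC8H4O4 = 0.0720 × 204.22 = 14.7 g
% KHC8H4O4 = 14.7 / 17.3 × 100 = 85.0 %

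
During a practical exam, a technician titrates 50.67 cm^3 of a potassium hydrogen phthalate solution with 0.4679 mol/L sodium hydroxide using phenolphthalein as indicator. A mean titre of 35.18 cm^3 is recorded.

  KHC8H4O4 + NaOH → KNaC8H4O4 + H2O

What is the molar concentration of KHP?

n(NaOH) = 0.03518 L × 0.4679 mol/L = 0.01646 mol
n(KHC8H4O4) = 0.01646 mol (1:1 mole ratio)
[KHC8H4O4] = 0.01646 mol / 0.05067 L = 0.3249 mol/L

0.3249 mol/L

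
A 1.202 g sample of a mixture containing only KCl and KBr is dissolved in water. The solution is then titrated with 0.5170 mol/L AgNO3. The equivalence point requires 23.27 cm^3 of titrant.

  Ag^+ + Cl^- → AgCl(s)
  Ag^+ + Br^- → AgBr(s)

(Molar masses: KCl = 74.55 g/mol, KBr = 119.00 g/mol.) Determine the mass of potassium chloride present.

n(AgNO3) = 0.02327 × 0.5170 = 0.01203 mol
Let x = n(KCl), y = n(KBr).
Titrant: 1x + 1y = 0.01203;  mass: 74.55x + 119.00y = 1.202
Solving, x = 5.166 × 10^-3 mol, y = 6.864 × 10^-3 mol
mass of KCl = 5.166 × 10^-3 × 74.55 = 0.3851 g

0.3851 g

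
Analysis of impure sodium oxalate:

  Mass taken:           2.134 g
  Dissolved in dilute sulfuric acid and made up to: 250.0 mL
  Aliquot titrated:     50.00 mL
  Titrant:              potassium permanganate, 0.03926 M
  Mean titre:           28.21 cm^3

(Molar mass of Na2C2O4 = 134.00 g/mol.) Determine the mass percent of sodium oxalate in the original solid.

86.93 %

2 MnO4^- + 5 C2O4^2- + 16 H^+ → 2 Mn^2+ + 10 CO2 + 8 H2O
n(KMnO4) per titration = 0.02821 × 0.03926 = 1.108 × 10^-3 mol
From the 5:2 ratio, n(Na2C2O4) in each aliquot = 5/2 × 1.108 × 10^-3 = 2.769 × 10^-3 mol
n(Na2C2O4) in the whole flask = 2.769 × 10^-3 × 250.0/50.00 = 0.01384 mol
mass of Na2C2O4 = 0.01384 × 134.00 = 1.855 g
% Na2C2O4 = 1.855 / 2.134 × 100 = 86.93 %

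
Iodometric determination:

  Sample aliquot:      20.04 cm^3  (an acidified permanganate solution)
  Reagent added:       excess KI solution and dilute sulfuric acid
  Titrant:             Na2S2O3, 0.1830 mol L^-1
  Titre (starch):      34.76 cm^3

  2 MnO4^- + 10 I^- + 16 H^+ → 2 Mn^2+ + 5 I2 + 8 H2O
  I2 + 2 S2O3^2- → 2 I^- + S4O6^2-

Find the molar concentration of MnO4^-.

0.06348 mol/L

n(S2O3^2-) = 0.03476 × 0.1830 = 6.361 × 10^-3 mol
n(I2) = n(S2O3^2-)/2 = 3.181 × 10^-3 mol
From the 2:5 ratio, n(MnO4^-) in the aliquot = 2/5 × 3.181 × 10^-3 = 1.272 × 10^-3 mol
[MnO4^-] = 1.272 × 10^-3 / 0.02004 = 0.06348 mol/L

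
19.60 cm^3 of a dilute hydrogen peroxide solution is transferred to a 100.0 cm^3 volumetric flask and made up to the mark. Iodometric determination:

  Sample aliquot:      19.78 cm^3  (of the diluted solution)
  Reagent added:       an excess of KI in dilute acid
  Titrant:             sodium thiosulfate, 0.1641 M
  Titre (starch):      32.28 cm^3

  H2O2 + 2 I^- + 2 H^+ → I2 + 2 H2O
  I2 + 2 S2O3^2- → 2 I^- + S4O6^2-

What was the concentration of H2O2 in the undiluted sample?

n(S2O3^2-) = 0.03228 × 0.1641 = 5.297 × 10^-3 mol
n(I2) = n(S2O3^2-)/2 = 2.649 × 10^-3 mol
n(H2O2) in the aliquot = 2.649 × 10^-3 mol (1:1 ratio)
[H2O2]_dilute = 2.649 × 10^-3 / 0.01978 = 0.1339 mol/L
[H2O2]_original = 0.1339 × 100.0/19.60 = 0.6832 mol/L

0.6832 M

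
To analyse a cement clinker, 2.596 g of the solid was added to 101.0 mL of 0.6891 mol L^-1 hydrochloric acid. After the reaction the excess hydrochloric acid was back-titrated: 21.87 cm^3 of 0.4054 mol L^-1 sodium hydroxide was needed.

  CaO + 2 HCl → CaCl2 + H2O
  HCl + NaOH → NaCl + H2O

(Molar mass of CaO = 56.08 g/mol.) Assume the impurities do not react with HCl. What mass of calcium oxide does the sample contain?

1.703 g

n(HCl) added = 0.1010 × 0.6891 = 0.06960 mol
n(NaOH) used in back-titration = 0.02187 × 0.4054 = 8.866 × 10^-3 mol
n(HCl) left over = 8.866 × 10^-3 mol (1:1 ratio)
n(HCl) consumed by analyte = 0.06960 − 8.866 × 10^-3 = 0.06073 mol
From the 1:2 ratio, n(CaO) = 1/2 × 0.06073 = 0.03037 mol
mass of CaO = 0.03037 × 56.08 = 1.703 g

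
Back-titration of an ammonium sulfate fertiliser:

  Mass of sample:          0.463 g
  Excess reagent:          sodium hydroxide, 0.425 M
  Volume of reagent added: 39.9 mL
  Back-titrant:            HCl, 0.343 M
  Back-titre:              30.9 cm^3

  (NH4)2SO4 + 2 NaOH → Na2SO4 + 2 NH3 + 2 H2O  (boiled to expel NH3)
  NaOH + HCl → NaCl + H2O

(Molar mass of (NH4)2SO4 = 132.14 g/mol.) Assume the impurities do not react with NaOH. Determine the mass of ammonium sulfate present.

n(NaOH) added = 0.0399 × 0.425 = 0.0170 mol
n(HCl) used in back-titration = 0.0309 × 0.343 = 0.0106 mol
n(NaOH) left over = 0.0106 mol (1:1 ratio)
n(NaOH) consumed by analyte = 0.0170 − 0.0106 = 6.36 × 10^-3 mol
From the 1:2 ratio, n((NH4)2SO4) = 1/2 × 6.36 × 10^-3 = 3.18 × 10^-3 mol
mass of (NH4)2SO4 = 3.18 × 10^-3 × 132.14 = 0.420 g

0.420 g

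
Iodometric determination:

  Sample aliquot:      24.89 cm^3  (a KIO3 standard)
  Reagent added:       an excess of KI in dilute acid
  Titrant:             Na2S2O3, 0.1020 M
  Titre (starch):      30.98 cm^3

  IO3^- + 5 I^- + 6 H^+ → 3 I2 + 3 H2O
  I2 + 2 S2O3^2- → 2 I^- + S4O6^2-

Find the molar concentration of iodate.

0.02116 M

n(S2O3^2-) = 0.03098 × 0.1020 = 3.160 × 10^-3 mol
n(I2) = n(S2O3^2-)/2 = 1.580 × 10^-3 mol
From the 1:3 ratio, n(IO3^-) in the aliquot = 1/3 × 1.580 × 10^-3 = 5.267 × 10^-4 mol
[IO3^-] = 5.267 × 10^-4 / 0.02489 = 0.02116 mol/L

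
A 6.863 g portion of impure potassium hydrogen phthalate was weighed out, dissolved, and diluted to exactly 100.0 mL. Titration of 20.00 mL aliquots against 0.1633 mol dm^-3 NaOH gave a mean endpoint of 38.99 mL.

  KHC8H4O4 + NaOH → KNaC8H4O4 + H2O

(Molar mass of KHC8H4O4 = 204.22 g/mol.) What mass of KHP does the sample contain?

n(NaOH) per titration = 0.03899 × 0.1633 = 6.367 × 10^-3 mol
n(KHC8H4O4) in each aliquot = 6.367 × 10^-3 mol (1:1 ratio)
n(KHC8H4O4) in the whole flask = 6.367 × 10^-3 × 100.0/20.00 = 0.03184 mol
mass of KHC8H4O4 = 0.03184 × 204.22 = 6.501 g

6.501 g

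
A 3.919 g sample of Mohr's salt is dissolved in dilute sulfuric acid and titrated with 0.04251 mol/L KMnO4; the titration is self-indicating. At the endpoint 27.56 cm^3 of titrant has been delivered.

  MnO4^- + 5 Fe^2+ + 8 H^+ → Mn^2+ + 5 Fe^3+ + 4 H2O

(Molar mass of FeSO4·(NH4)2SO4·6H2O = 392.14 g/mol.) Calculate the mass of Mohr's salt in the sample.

2.297 g

n(KMnO4) = 0.02756 L × 0.04251 mol/L = 1.172 × 10^-3 mol
From the 5:1 ratio, n(FeSO4·(NH4)2SO4·6H2O) = 5/1 × 1.172 × 10^-3 = 5.858 × 10^-3 mol
mass of FeSO4·(NH4)2SO4·6H2O = 5.858 × 10^-3 × 392.14 g/mol = 2.297 g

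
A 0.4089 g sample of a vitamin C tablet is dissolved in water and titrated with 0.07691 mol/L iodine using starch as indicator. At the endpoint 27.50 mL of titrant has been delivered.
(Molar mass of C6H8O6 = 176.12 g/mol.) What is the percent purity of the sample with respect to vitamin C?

91.10 %

C6H8O6 + I2 → C6H6O6 + 2 HI
n(I2) = 0.02750 L × 0.07691 mol/L = 2.115 × 10^-3 mol
n(C6H8O6) = 2.115 × 10^-3 mol (1:1 ratio)
mass of C6H8O6 = 2.115 × 10^-3 × 176.12 g/mol = 0.3725 g
% C6H8O6 = 0.3725 / 0.4089 × 100 = 91.10 %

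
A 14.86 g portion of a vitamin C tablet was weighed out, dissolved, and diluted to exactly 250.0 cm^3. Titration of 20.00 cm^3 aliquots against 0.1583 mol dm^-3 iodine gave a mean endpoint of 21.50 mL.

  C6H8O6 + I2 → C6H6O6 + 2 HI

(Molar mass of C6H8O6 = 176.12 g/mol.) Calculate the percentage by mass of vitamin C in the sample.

n(I2) per titration = 0.02150 × 0.1583 = 3.403 × 10^-3 mol
n(C6H8O6) in each aliquot = 3.403 × 10^-3 mol (1:1 ratio)
n(C6H8O6) in the whole flask = 3.403 × 10^-3 × 250.0/20.00 = 0.04254 mol
mass of C6H8O6 = 0.04254 × 176.12 = 7.493 g
% C6H8O6 = 7.493 / 14.86 × 100 = 50.42 %

50.42 %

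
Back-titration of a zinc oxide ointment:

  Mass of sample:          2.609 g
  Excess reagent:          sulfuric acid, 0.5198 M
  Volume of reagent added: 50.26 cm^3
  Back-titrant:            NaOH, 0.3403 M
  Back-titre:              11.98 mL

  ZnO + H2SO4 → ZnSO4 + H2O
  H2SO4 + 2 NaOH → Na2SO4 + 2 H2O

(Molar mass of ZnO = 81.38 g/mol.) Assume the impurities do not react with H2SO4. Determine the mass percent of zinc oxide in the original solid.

75.13 %

n(H2SO4) added = 0.05026 × 0.5198 = 0.02613 mol
n(NaOH) used in back-titration = 0.01198 × 0.3403 = 4.077 × 10^-3 mol
From the 1:2 ratio, n(H2SO4) left over = 1/2 × 4.077 × 10^-3 = 2.038 × 10^-3 mol
n(H2SO4) consumed by analyte = 0.02613 − 2.038 × 10^-3 = 0.02409 mol
n(ZnO) = 0.02409 mol (1:1 ratio)
mass of ZnO = 0.02409 × 81.38 = 1.960 g
% ZnO = 1.960 / 2.609 × 100 = 75.13 %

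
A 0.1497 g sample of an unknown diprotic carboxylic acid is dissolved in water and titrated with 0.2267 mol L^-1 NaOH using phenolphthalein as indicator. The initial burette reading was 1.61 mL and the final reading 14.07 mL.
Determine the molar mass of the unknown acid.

n(NaOH) = 0.01246 L × 0.2267 mol/L = 2.825 × 10^-3 mol
From the 1:2 ratio, n(H2A) = 1/2 × 2.825 × 10^-3 = 1.412 × 10^-3 mol
M = m / n = 0.1497 g / 1.412 × 10^-3 mol = 106.0 g/mol

106.0 g/mol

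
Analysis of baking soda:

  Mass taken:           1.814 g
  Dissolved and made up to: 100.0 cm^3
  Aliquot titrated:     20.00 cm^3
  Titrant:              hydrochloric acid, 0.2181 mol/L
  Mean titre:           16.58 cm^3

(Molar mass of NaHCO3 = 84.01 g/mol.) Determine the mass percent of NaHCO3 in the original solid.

NaHCO3 + HCl → NaCl + H2O + CO2
n(HCl) per titration = 0.01658 × 0.2181 = 3.616 × 10^-3 mol
n(NaHCO3) in each aliquot = 3.616 × 10^-3 mol (1:1 ratio)
n(NaHCO3) in the whole flask = 3.616 × 10^-3 × 100.0/20.00 = 0.01808 mol
mass of NaHCO3 = 0.01808 × 84.01 = 1.519 g
% NaHCO3 = 1.519 / 1.814 × 100 = 83.73 %

83.73 %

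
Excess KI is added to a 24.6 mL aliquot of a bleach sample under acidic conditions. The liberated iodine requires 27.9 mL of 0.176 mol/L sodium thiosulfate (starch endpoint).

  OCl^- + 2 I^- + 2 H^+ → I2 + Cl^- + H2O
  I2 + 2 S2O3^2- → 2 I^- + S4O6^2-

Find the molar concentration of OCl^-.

0.0998 mol/L

n(S2O3^2-) = 0.0279 × 0.176 = 4.91 × 10^-3 mol
n(I2) = n(S2O3^2-)/2 = 2.46 × 10^-3 mol
n(OCl^-) in the aliquot = 2.46 × 10^-3 mol (1:1 ratio)
[OCl^-] = 2.46 × 10^-3 / 0.0246 = 0.0998 mol/L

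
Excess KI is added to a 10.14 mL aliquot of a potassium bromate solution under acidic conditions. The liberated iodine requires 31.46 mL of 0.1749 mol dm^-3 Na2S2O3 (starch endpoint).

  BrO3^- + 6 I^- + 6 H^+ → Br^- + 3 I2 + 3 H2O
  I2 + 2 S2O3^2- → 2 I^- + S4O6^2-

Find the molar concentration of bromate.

n(S2O3^2-) = 0.03146 × 0.1749 = 5.502 × 10^-3 mol
n(I2) = n(S2O3^2-)/2 = 2.751 × 10^-3 mol
From the 1:3 ratio, n(BrO3^-) in the aliquot = 1/3 × 2.751 × 10^-3 = 9.171 × 10^-4 mol
[BrO3^-] = 9.171 × 10^-4 / 0.01014 = 0.09044 mol/L

0.09044 mol/L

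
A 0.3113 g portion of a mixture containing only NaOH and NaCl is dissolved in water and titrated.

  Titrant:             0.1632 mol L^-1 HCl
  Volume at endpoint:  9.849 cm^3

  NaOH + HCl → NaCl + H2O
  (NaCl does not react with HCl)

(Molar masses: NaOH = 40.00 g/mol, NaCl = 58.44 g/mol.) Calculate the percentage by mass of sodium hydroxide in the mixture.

n(HCl) = 0.009849 × 0.1632 = 1.607 × 10^-3 mol
Let x = n(NaOH), y = n(NaCl).
Titrant: 1x = 1.607 × 10^-3;  mass: 40.00x + 58.44y = 0.3113
Solving, x = 1.607 × 10^-3 mol, y = 4.227 × 10^-3 mol
mass of NaOH = 1.607 × 10^-3 × 40.00 = 0.06429 g
% NaOH = 0.06429 / 0.3113 × 100 = 20.65 %

20.65 %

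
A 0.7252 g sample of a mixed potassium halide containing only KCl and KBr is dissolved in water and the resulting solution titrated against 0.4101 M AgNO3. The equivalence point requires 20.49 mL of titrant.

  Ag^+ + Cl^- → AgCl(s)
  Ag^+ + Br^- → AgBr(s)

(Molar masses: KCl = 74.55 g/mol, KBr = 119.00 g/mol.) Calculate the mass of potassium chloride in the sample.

0.4608 g

n(AgNO3) = 0.02049 × 0.4101 = 8.403 × 10^-3 mol
Let x = n(KCl), y = n(KBr).
Titrant: 1x + 1y = 8.403 × 10^-3;  mass: 74.55x + 119.00y = 0.7252
Solving, x = 6.181 × 10^-3 mol, y = 2.222 × 10^-3 mol
mass of KCl = 6.181 × 10^-3 × 74.55 = 0.4608 g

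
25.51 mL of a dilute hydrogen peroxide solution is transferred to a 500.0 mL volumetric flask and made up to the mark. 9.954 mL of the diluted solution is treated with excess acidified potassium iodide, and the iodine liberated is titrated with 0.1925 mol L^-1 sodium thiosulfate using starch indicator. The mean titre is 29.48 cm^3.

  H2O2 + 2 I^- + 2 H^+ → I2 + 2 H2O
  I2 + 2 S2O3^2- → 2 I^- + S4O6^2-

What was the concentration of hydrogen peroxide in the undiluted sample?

n(S2O3^2-) = 0.02948 × 0.1925 = 5.675 × 10^-3 mol
n(I2) = n(S2O3^2-)/2 = 2.837 × 10^-3 mol
n(H2O2) in the aliquot = 2.837 × 10^-3 mol (1:1 ratio)
[H2O2]_dilute = 2.837 × 10^-3 / 0.009954 = 0.2851 mol/L
[H2O2]_original = 0.2851 × 500.0/25.51 = 5.587 mol/L

5.587 mol/L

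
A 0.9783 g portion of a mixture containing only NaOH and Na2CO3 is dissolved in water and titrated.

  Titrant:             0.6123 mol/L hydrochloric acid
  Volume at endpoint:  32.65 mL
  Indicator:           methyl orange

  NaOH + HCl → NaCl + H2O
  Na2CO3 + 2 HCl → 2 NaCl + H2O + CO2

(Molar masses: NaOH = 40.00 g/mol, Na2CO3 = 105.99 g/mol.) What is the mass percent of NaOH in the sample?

n(HCl) = 0.03265 × 0.6123 = 0.01999 mol
Let x = n(NaOH), y = n(Na2CO3).
Titrant: 1x + 2y = 0.01999;  mass: 40.00x + 105.99y = 0.9783
Solving, x = 6.245 × 10^-3 mol, y = 6.873 × 10^-3 mol
mass of NaOH = 6.245 × 10^-3 × 40.00 = 0.2498 g
% NaOH = 0.2498 / 0.9783 × 100 = 25.53 %

25.53 %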